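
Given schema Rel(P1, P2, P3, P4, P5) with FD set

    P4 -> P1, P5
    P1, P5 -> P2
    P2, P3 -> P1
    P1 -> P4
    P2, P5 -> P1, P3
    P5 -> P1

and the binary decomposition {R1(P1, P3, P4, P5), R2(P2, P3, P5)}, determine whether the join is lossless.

Common attributes: R1 ∩ R2 = {P3, P5}.
Closure of {P3, P5}: P5 → P1 applies, adding P1; P1, P5 → P2 applies, adding P2; P1 → P4 applies, adding P4. So (P3, P5)⁺ = {P1, P2, P3, P4, P5}.
This closure contains every attribute of R1, so R1 ∩ R2 → R1. The join is lossless.

Yes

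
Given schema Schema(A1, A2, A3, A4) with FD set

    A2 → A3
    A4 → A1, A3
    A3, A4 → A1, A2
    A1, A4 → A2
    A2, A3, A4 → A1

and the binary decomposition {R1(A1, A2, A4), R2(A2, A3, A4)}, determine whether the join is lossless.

Yes

Common attributes: R1 ∩ R2 = {A2, A4}.
Closure of {A2, A4}: A2 → A3 applies, adding A3; A4 → A1, A3 applies, adding A1. So (A2, A4)⁺ = {A1, A2, A3, A4}.
This closure contains every attribute of R1, so R1 ∩ R2 → R1. The join is lossless.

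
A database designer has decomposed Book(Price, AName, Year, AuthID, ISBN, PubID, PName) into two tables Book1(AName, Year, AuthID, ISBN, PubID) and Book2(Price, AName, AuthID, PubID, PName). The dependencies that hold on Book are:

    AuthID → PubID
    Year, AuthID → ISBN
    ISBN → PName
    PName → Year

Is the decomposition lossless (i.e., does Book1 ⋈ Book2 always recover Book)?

No

Common attributes: Book1 ∩ Book2 = {AName, AuthID, PubID}.
No dependency enlarges {AName, AuthID, PubID}, so (AName, AuthID, PubID)⁺ = {AName, AuthID, PubID}.
The closure contains neither all of Book1 = {AName, Year, AuthID, ISBN, PubID} nor all of Book2 = {Price, AName, AuthID, PubID, PName}, so the common attributes are not a superkey of either fragment. The join is lossy.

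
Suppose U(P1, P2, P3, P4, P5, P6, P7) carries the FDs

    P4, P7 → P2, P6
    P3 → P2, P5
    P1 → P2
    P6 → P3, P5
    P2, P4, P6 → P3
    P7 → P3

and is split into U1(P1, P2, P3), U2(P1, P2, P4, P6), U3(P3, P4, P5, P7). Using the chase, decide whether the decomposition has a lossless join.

No

Chase test. Columns are P1, P2, P3, P4, P5, P6, P7; row i has aⱼ where attribute j ∈ Ui, else bᵢⱼ.
Initial tableau (one row per fragment):
  row 1: a1 a2 a3 b14 b15 b16 b17
  row 2: a1 a2 b23 a4 b25 a6 b27
  row 3: b31 b32 a3 a4 a5 b36 a7
Rows 1 and 3 agree on P3; apply P3→P2, P5 and equate their P2, P5 entries.
No row becomes fully distinguished — the join is lossy.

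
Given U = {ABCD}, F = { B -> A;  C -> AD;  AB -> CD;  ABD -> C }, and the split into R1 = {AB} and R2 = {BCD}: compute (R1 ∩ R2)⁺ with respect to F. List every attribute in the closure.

ABCD

R1 ∩ R2 = {B}.
B → A applies, adding A
AB → CD applies, adding CD
Closure: {ABCD}.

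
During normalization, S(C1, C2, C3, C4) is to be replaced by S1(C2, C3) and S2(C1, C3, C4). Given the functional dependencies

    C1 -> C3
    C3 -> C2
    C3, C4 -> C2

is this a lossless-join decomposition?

Common attributes: S1 ∩ S2 = {C3}.
Closure of {C3}: C3 → C2 applies, adding C2. So (C3)⁺ = {C2, C3}.
This closure contains every attribute of S1, so S1 ∩ S2 → S1. The join is lossless.

Yes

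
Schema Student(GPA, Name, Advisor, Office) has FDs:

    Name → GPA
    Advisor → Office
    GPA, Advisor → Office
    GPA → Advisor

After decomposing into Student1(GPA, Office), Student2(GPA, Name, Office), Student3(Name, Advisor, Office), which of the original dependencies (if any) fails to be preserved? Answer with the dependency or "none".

GPA → Advisor

Check GPA → Advisor: no single fragment contains all of {GPA, Advisor}, and the restricted closure of {GPA} across the fragments never reaches {Advisor}.
Name → GPA is preserved.
Advisor → Office is preserved.
GPA, Advisor → Office is preserved.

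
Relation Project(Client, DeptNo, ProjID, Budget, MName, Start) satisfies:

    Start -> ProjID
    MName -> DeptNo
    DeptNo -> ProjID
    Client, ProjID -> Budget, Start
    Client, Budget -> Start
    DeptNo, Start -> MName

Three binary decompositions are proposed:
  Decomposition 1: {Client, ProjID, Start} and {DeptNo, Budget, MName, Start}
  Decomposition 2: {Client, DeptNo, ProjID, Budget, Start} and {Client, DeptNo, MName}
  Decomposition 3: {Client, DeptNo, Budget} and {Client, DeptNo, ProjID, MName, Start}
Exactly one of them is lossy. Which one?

Decomposition 1

Decomposition 1: common = {Start}, closure = {ProjID, Start} → lossy.
Decomposition 2: common = {Client, DeptNo}, closure = {Client, DeptNo, ProjID, Budget, MName, Start} → lossless.
Decomposition 3: common = {Client, DeptNo}, closure = {Client, DeptNo, ProjID, Budget, MName, Start} → lossless.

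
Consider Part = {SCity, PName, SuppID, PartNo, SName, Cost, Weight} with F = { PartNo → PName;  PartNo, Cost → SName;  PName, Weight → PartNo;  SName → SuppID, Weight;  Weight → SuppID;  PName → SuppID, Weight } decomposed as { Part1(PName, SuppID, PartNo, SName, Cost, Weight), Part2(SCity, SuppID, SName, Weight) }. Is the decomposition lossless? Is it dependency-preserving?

lossy but dependency-preserving

Lossless test: (SuppID, SName, Weight)⁺ = {SuppID, SName, Weight}, which is a superkey of neither fragment — lossy.
Dependency preservation: every FD's attributes lie within a single fragment, so each can be enforced locally — preserved.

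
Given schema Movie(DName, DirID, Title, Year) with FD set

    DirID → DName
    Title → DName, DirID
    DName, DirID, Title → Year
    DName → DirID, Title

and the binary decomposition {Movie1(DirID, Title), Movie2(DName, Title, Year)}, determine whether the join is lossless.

Common attributes: Movie1 ∩ Movie2 = {Title}.
Closure of {Title}: Title → DName, DirID applies, adding DName, DirID; DName, DirID, Title → Year applies, adding Year. So (Title)⁺ = {DName, DirID, Title, Year}.
This closure contains every attribute of Movie1, so Movie1 ∩ Movie2 → Movie1. The join is lossless.

Yes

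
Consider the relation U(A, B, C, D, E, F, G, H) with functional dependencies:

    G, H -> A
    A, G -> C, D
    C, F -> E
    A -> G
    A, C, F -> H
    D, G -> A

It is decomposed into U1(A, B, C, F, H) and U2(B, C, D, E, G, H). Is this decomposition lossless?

No

Common attributes: U1 ∩ U2 = {B, C, H}.
No dependency enlarges {B, C, H}, so (B, C, H)⁺ = {B, C, H}.
The closure contains neither all of U1 = {A, B, C, F, H} nor all of U2 = {B, C, D, E, G, H}, so the common attributes are not a superkey of either fragment. The join is lossy.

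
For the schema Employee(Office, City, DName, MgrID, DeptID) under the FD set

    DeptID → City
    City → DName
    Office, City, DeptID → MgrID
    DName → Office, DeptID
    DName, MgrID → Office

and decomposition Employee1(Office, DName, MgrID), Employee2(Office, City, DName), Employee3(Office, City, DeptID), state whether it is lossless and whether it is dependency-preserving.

Lossless test (chase): Rows 2 and 3 agree on City; apply City→DName and equate their DName entries. Rows 1 and 2 agree on DName; apply DName→Office, DeptID and equate their Office, DeptID entries. Rows 1 and 3 agree on DName; apply DName→Office, DeptID and equate their Office, DeptID entries. Rows 1 and 2 agree on DeptID; apply DeptID→City and equate their City entries. Rows 1 and 2 agree on Office, City, DeptID; apply Office, City, DeptID→MgrID and equate their MgrID entries. Rows 1 and 3 agree on Office, City, DeptID; apply Office, City, DeptID→MgrID and equate their MgrID entries. Row 1 is now all distinguished symbols — the join is lossless.
Dependency preservation: Office, City, DeptID → MgrID; DName → Office, DeptID are not contained in any single fragment, but the restricted closure of each left-hand side across the fragments still reaches the right-hand side; the remaining FDs each lie inside some fragment. All dependencies are preserved.

lossless and dependency-preserving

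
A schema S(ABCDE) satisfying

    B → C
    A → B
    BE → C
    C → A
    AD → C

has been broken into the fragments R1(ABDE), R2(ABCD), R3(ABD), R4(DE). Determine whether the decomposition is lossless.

Yes

Chase test. Columns are ABCDE; row i has aⱼ where attribute j ∈ Ri, else bᵢⱼ.
Initial tableau (one row per fragment):
  row 1: a1 a2 b13 a4 a5
  row 2: a1 a2 a3 a4 b25
  row 3: a1 a2 b33 a4 b35
  row 4: b41 b42 b43 a4 a5
Rows 1 and 2 agree on B; apply B→C and equate their C entries.
Rows 1 and 3 agree on B; apply B→C and equate their C entries.
Row 1 is now all distinguished symbols — the join is lossless.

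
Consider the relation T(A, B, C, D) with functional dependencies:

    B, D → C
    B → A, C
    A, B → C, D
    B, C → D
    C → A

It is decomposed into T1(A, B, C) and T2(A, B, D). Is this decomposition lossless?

Common attributes: T1 ∩ T2 = {A, B}.
Closure of {A, B}: B → A, C applies, adding C; A, B → C, D applies, adding D. So (A, B)⁺ = {A, B, C, D}.
This closure contains every attribute of T1, so T1 ∩ T2 → T1. The join is lossless.

Yes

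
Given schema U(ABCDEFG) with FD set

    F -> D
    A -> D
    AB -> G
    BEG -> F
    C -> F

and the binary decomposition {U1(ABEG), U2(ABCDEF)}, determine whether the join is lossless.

Yes

Common attributes: U1 ∩ U2 = {ABE}.
Closure of {ABE}: A → D applies, adding D; AB → G applies, adding G; BEG → F applies, adding F. So (ABE)⁺ = {ABDEFG}.
This closure contains every attribute of U1, so U1 ∩ U2 → U1. The join is lossless.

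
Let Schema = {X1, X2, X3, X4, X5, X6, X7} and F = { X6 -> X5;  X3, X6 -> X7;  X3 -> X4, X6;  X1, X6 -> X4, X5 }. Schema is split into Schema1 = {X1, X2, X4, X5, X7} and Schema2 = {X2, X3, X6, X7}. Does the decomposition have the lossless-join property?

Common attributes: Schema1 ∩ Schema2 = {X2, X7}.
No dependency enlarges {X2, X7}, so (X2, X7)⁺ = {X2, X7}.
The closure contains neither all of Schema1 = {X1, X2, X4, X5, X7} nor all of Schema2 = {X2, X3, X6, X7}, so the common attributes are not a superkey of either fragment. The join is lossy.

No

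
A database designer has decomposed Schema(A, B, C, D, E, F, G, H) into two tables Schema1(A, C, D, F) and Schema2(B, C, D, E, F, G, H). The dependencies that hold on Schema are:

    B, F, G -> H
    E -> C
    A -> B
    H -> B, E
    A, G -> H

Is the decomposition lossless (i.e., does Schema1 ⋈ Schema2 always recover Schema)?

Common attributes: Schema1 ∩ Schema2 = {C, D, F}.
No dependency enlarges {C, D, F}, so (C, D, F)⁺ = {C, D, F}.
The closure contains neither all of Schema1 = {A, C, D, F} nor all of Schema2 = {B, C, D, E, F, G, H}, so the common attributes are not a superkey of either fragment. The join is lossy.

No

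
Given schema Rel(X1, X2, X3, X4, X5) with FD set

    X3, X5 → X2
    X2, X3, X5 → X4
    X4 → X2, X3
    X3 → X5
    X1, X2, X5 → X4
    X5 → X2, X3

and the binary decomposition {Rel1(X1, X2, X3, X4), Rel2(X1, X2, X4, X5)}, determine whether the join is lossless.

Common attributes: Rel1 ∩ Rel2 = {X1, X2, X4}.
Closure of {X1, X2, X4}: X4 → X2, X3 applies, adding X3; X3 → X5 applies, adding X5. So (X1, X2, X4)⁺ = {X1, X2, X3, X4, X5}.
This closure contains every attribute of Rel1, so Rel1 ∩ Rel2 → Rel1. The join is lossless.

Yes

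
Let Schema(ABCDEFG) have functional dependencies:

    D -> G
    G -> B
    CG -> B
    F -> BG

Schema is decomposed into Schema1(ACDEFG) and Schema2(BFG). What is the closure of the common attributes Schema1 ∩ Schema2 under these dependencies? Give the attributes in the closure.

BFG

Schema1 ∩ Schema2 = {FG}.
G → B applies, adding B
Closure: {BFG}.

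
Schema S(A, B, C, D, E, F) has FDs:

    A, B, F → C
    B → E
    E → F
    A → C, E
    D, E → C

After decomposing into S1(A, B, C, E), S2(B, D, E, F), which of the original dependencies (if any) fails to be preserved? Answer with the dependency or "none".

Check D, E → C: no single fragment contains all of {C, D, E}, and the restricted closure of {D, E} across the fragments never reaches {C}.
A, B, F → C is preserved.
B → E is preserved.
E → F is preserved.
A → C, E is preserved.

D, E → C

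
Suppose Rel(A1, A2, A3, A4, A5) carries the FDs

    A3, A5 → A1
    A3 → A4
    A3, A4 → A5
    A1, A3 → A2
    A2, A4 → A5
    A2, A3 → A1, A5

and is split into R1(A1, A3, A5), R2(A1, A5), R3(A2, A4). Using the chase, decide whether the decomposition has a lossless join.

Chase test. Columns are A1, A2, A3, A4, A5; row i has aⱼ where attribute j ∈ Ri, else bᵢⱼ.
Initial tableau (one row per fragment):
  row 1: a1 b12 a3 b14 a5
  row 2: a1 b22 b23 b24 a5
  row 3: b31 a2 b33 a4 b35
No row becomes fully distinguished — the join is lossy.

No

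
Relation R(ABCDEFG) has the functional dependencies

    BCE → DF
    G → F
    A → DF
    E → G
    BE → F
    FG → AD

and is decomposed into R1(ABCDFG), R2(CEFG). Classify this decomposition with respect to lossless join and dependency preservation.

Lossless test: (CFG)⁺ = {ACDFG}, which is a superkey of neither fragment — lossy.
Dependency preservation: BCE → DF; BE → F are not contained in any single fragment, but the restricted closure of each left-hand side across the fragments still reaches the right-hand side; the remaining FDs each lie inside some fragment. All dependencies are preserved.

lossy but dependency-preserving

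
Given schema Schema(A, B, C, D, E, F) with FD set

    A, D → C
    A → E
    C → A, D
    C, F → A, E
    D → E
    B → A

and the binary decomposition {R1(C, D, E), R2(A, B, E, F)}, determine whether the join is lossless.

No

Common attributes: R1 ∩ R2 = {E}.
No dependency enlarges {E}, so (E)⁺ = {E}.
The closure contains neither all of R1 = {C, D, E} nor all of R2 = {A, B, E, F}, so the common attributes are not a superkey of either fragment. The join is lossy.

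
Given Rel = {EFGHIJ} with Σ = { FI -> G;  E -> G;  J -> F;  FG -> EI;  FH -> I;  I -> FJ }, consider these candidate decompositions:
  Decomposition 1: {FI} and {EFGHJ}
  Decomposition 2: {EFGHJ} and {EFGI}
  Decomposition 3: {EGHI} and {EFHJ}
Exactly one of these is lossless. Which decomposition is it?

Decomposition 2

Decomposition 1: common = {F}, closure = {F} → lossy.
Decomposition 2: common = {EFG}, closure = {EFGIJ} → lossless.
Decomposition 3: common = {EH}, closure = {EGH} → lossy.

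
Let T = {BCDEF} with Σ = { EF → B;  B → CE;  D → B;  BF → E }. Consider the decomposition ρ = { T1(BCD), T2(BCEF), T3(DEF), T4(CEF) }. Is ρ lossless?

Chase test. Columns are BCDEF; row i has aⱼ where attribute j ∈ Ti, else bᵢⱼ.
Initial tableau (one row per fragment):
  row 1: a1 a2 a3 b14 b15
  row 2: a1 a2 b23 a4 a5
  row 3: b31 b32 a3 a4 a5
  row 4: b41 a2 b43 a4 a5
Rows 2 and 3 agree on EF; apply EF→B and equate their B entries.
Rows 2 and 4 agree on EF; apply EF→B and equate their B entries.
Rows 1 and 2 agree on B; apply B→CE and equate their CE entries.
Rows 1 and 3 agree on B; apply B→CE and equate their CE entries.
Row 3 is now all distinguished symbols — the join is lossless.

Yes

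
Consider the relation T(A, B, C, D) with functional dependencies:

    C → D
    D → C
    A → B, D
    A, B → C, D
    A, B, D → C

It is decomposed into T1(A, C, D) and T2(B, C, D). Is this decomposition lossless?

No

Common attributes: T1 ∩ T2 = {C, D}.
No dependency enlarges {C, D}, so (C, D)⁺ = {C, D}.
The closure contains neither all of T1 = {A, C, D} nor all of T2 = {B, C, D}, so the common attributes are not a superkey of either fragment. The join is lossy.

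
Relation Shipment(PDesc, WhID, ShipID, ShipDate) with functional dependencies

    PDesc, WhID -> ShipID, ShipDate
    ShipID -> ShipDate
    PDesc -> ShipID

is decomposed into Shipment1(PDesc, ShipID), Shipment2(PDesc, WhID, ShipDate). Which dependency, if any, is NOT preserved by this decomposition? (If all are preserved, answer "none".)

ShipID -> ShipDate

Check ShipID → ShipDate: no single fragment contains all of {ShipID, ShipDate}, and the restricted closure of {ShipID} across the fragments never reaches {ShipDate}.
PDesc, WhID → ShipID, ShipDate is preserved.
PDesc → ShipID is preserved.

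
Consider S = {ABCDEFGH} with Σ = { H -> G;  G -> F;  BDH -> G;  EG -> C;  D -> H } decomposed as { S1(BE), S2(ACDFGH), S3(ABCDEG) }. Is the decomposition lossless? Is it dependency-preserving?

lossless and dependency-preserving

Lossless test (chase): Rows 2 and 3 agree on G; apply G→F and equate their F entries. Rows 2 and 3 agree on D; apply D→H and equate their H entries. Row 3 is now all distinguished symbols — the join is lossless.
Dependency preservation: BDH → G is not contained in any single fragment, but the restricted closure of its left-hand side across the fragments still reaches the right-hand side; the remaining FDs each lie inside some fragment. All dependencies are preserved.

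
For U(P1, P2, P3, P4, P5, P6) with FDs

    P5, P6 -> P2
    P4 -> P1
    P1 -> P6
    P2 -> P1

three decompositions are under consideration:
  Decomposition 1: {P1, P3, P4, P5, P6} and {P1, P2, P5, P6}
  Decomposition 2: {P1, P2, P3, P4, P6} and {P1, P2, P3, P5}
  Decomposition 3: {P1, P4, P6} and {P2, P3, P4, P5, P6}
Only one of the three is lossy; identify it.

Decomposition 2

Decomposition 1: common = {P1, P5, P6}, closure = {P1, P2, P5, P6} → lossless.
Decomposition 2: common = {P1, P2, P3}, closure = {P1, P2, P3, P6} → lossy.
Decomposition 3: common = {P4, P6}, closure = {P1, P4, P6} → lossless.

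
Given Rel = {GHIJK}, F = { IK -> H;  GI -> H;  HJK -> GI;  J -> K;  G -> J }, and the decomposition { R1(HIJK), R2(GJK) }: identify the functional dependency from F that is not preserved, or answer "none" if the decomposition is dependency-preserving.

HJK -> GI

Check HJK → GI: no single fragment contains all of {GHIJK}, and the restricted closure of {HJK} across the fragments never reaches {GI}.
IK → H is preserved.
GI → H is preserved.
J → K is preserved.
G → J is preserved.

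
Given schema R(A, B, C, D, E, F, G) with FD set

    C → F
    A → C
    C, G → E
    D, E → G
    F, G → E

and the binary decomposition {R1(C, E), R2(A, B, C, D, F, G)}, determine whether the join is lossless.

No

Common attributes: R1 ∩ R2 = {C}.
Closure of {C}: C → F applies, adding F. So (C)⁺ = {C, F}.
The closure contains neither all of R1 = {C, E} nor all of R2 = {A, B, C, D, F, G}, so the common attributes are not a superkey of either fragment. The join is lossy.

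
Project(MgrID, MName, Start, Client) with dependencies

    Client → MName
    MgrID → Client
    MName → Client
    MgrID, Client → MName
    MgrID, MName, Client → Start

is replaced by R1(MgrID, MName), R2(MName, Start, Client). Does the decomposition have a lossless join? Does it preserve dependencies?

Lossless test: (MName)⁺ = {MName, Client}, which is a superkey of neither fragment — lossy.
Dependency preservation: the restricted closure of {MgrID, MName, Client} across the fragments never reaches {Start}, so MgrID, MName, Client → Start cannot be enforced without a join — not preserved.

lossy and not dependency-preserving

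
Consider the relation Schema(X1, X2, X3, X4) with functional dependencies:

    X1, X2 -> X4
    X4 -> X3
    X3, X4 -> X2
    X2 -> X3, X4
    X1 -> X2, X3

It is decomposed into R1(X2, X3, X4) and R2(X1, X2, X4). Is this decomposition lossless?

Common attributes: R1 ∩ R2 = {X2, X4}.
Closure of {X2, X4}: X4 → X3 applies, adding X3. So (X2, X4)⁺ = {X2, X3, X4}.
This closure contains every attribute of R1, so R1 ∩ R2 → R1. The join is lossless.

Yes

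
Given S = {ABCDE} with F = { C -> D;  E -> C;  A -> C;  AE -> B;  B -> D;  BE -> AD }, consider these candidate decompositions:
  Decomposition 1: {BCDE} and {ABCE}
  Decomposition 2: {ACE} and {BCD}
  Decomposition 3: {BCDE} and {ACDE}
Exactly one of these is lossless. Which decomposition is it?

Decomposition 1: common = {BCE}, closure = {ABCDE} → lossless.
Decomposition 2: common = {C}, closure = {CD} → lossy.
Decomposition 3: common = {CDE}, closure = {CDE} → lossy.

Decomposition 1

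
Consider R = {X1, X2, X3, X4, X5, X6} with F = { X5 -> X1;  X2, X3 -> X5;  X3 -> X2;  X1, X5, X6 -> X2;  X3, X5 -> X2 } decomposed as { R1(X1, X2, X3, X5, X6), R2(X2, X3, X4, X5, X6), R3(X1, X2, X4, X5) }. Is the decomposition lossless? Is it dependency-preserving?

Lossless test (chase): Rows 1 and 2 agree on X5; apply X5→X1 and equate their X1 entries. Row 2 is now all distinguished symbols — the join is lossless.
Dependency preservation: every FD's attributes lie within a single fragment, so each can be enforced locally — preserved.

lossless and dependency-preserving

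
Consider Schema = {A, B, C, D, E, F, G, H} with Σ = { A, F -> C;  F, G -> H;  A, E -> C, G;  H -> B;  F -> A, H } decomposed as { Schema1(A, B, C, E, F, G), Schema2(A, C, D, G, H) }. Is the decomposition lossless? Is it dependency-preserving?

Lossless test: (A, C, G)⁺ = {A, C, G}, which is a superkey of neither fragment — lossy.
Dependency preservation: the restricted closure of {F, G} across the fragments never reaches {H}, so F, G → H cannot be enforced without a join — not preserved.

lossy and not dependency-preserving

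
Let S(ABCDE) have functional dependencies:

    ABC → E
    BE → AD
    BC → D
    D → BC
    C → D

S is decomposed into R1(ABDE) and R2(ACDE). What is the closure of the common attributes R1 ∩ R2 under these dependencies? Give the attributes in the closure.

R1 ∩ R2 = {ADE}.
D → BC applies, adding BC
Closure: {ABCDE}.

ABCDE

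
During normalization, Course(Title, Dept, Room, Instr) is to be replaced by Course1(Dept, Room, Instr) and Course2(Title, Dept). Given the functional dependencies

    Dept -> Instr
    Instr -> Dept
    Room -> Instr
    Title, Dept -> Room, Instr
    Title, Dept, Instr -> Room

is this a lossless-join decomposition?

Common attributes: Course1 ∩ Course2 = {Dept}.
Closure of {Dept}: Dept → Instr applies, adding Instr. So (Dept)⁺ = {Dept, Instr}.
The closure contains neither all of Course1 = {Dept, Room, Instr} nor all of Course2 = {Title, Dept}, so the common attributes are not a superkey of either fragment. The join is lossy.

No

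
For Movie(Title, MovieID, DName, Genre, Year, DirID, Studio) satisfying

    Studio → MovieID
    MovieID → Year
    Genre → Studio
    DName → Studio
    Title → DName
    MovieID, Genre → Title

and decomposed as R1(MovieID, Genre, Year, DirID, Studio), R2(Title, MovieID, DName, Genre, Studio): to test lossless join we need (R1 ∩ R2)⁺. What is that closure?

R1 ∩ R2 = {MovieID, Genre, Studio}.
MovieID → Year applies, adding Year
MovieID, Genre → Title applies, adding Title
Title → DName applies, adding DName
Closure: {Title, MovieID, DName, Genre, Year, Studio}.

Title, MovieID, DName, Genre, Year, Studio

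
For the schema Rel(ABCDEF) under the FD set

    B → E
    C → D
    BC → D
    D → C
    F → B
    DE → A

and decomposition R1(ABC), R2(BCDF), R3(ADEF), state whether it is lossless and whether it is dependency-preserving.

Lossless test (chase): Rows 1 and 2 agree on B; apply B→E and equate their E entries. Rows 1 and 2 agree on C; apply C→D and equate their D entries. Rows 1 and 3 agree on D; apply D→C and equate their C entries. Rows 2 and 3 agree on F; apply F→B and equate their B entries. Rows 1 and 2 agree on DE; apply DE→A and equate their A entries. Rows 1 and 3 agree on B; apply B→E and equate their E entries. Row 2 is now all distinguished symbols — the join is lossless.
Dependency preservation: the restricted closure of {B} across the fragments never reaches {E}, so B → E cannot be enforced without a join — not preserved.

lossless but not dependency-preserving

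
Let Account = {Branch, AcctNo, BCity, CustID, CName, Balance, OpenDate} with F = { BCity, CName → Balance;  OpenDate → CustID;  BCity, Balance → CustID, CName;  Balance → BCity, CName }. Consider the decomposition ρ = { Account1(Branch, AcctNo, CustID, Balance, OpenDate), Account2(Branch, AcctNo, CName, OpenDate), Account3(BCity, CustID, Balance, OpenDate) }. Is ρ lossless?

Chase test. Columns are Branch, AcctNo, BCity, CustID, CName, Balance, OpenDate; row i has aⱼ where attribute j ∈ Accounti, else bᵢⱼ.
Initial tableau (one row per fragment):
  row 1: a1 a2 b13 a4 b15 a6 a7
  row 2: a1 a2 b23 b24 a5 b26 a7
  row 3: b31 b32 a3 a4 b35 a6 a7
Rows 1 and 2 agree on OpenDate; apply OpenDate→CustID and equate their CustID entries.
Rows 1 and 3 agree on Balance; apply Balance→BCity, CName and equate their BCity, CName entries.
No row becomes fully distinguished — the join is lossy.

No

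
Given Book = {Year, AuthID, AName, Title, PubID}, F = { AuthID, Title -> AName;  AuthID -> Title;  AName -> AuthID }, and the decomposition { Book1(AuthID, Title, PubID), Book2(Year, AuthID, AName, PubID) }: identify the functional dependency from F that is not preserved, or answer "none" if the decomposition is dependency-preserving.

none

AuthID, Title → AName: restricted closure across fragments reaches AName.
AuthID → Title lies within Book1.
AName → AuthID lies within Book2.
Every dependency is enforceable on the fragments, so the decomposition is dependency-preserving.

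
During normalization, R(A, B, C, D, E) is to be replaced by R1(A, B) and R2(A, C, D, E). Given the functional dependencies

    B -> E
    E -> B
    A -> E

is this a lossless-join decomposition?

Yes

Common attributes: R1 ∩ R2 = {A}.
Closure of {A}: A → E applies, adding E; E → B applies, adding B. So (A)⁺ = {A, B, E}.
This closure contains every attribute of R1, so R1 ∩ R2 → R1. The join is lossless.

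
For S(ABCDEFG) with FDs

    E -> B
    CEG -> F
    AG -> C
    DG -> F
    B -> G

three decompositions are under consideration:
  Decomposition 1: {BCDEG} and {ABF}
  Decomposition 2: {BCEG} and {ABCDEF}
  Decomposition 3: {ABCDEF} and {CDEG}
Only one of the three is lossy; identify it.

Decomposition 1: common = {B}, closure = {BG} → lossy.
Decomposition 2: common = {BCE}, closure = {BCEFG} → lossless.
Decomposition 3: common = {CDE}, closure = {BCDEFG} → lossless.

Decomposition 1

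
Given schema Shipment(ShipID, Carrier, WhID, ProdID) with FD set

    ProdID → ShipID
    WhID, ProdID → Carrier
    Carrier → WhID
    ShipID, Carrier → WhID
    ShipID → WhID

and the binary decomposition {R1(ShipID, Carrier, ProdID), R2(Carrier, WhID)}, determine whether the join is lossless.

Yes

Common attributes: R1 ∩ R2 = {Carrier}.
Closure of {Carrier}: Carrier → WhID applies, adding WhID. So (Carrier)⁺ = {Carrier, WhID}.
This closure contains every attribute of R2, so R1 ∩ R2 → R2. The join is lossless.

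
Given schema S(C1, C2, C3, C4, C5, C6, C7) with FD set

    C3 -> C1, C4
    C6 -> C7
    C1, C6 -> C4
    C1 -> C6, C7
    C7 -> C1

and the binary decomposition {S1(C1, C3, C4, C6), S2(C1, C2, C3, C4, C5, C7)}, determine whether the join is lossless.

Common attributes: S1 ∩ S2 = {C1, C3, C4}.
Closure of {C1, C3, C4}: C1 → C6, C7 applies, adding C6, C7. So (C1, C3, C4)⁺ = {C1, C3, C4, C6, C7}.
This closure contains every attribute of S1, so S1 ∩ S2 → S1. The join is lossless.

Yes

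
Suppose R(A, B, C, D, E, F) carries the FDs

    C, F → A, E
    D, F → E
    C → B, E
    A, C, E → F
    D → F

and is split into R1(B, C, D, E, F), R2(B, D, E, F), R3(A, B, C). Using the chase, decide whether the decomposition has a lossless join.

Chase test. Columns are A, B, C, D, E, F; row i has aⱼ where attribute j ∈ Ri, else bᵢⱼ.
Initial tableau (one row per fragment):
  row 1: b11 a2 a3 a4 a5 a6
  row 2: b21 a2 b23 a4 a5 a6
  row 3: a1 a2 a3 b34 b35 b36
Rows 1 and 3 agree on C; apply C→B, E and equate their B, E entries.
No row becomes fully distinguished — the join is lossy.

No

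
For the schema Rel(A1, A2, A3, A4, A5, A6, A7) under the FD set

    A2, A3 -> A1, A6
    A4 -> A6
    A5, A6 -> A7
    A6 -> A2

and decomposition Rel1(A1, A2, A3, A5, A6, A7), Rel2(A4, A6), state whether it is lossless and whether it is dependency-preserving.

Lossless test: (A6)⁺ = {A2, A6}, which is a superkey of neither fragment — lossy.
Dependency preservation: every FD's attributes lie within a single fragment, so each can be enforced locally — preserved.

lossy but dependency-preserving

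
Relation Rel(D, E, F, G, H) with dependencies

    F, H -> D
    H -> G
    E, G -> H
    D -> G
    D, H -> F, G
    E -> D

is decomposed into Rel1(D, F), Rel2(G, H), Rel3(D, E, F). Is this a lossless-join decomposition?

No

Chase test. Columns are D, E, F, G, H; row i has aⱼ where attribute j ∈ Reli, else bᵢⱼ.
Initial tableau (one row per fragment):
  row 1: a1 b12 a3 b14 b15
  row 2: b21 b22 b23 a4 a5
  row 3: a1 a2 a3 b34 b35
Rows 1 and 3 agree on D; apply D→G and equate their G entries.
No row becomes fully distinguished — the join is lossy.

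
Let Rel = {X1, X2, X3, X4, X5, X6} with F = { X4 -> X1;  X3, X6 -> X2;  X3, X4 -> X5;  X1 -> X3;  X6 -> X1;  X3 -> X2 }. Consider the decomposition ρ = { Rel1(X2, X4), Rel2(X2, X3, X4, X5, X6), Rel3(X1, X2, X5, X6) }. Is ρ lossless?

Chase test. Columns are X1, X2, X3, X4, X5, X6; row i has aⱼ where attribute j ∈ Reli, else bᵢⱼ.
Initial tableau (one row per fragment):
  row 1: b11 a2 b13 a4 b15 b16
  row 2: b21 a2 a3 a4 a5 a6
  row 3: a1 a2 b33 b34 a5 a6
Rows 1 and 2 agree on X4; apply X4→X1 and equate their X1 entries.
Rows 1 and 2 agree on X1; apply X1→X3 and equate their X3 entries.
Rows 2 and 3 agree on X6; apply X6→X1 and equate their X1 entries.
Rows 1 and 2 agree on X3, X4; apply X3, X4→X5 and equate their X5 entries.
Rows 1 and 3 agree on X1; apply X1→X3 and equate their X3 entries.
Row 2 is now all distinguished symbols — the join is lossless.

Yes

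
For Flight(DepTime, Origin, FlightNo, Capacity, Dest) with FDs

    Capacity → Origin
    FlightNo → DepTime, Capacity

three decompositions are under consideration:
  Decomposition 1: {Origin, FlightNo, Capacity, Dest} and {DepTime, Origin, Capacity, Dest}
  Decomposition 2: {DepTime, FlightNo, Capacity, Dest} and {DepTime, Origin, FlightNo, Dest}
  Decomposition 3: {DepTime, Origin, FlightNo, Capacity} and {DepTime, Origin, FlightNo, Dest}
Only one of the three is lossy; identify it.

Decomposition 1: common = {Origin, Capacity, Dest}, closure = {Origin, Capacity, Dest} → lossy.
Decomposition 2: common = {DepTime, FlightNo, Dest}, closure = {DepTime, Origin, FlightNo, Capacity, Dest} → lossless.
Decomposition 3: common = {DepTime, Origin, FlightNo}, closure = {DepTime, Origin, FlightNo, Capacity} → lossless.

Decomposition 1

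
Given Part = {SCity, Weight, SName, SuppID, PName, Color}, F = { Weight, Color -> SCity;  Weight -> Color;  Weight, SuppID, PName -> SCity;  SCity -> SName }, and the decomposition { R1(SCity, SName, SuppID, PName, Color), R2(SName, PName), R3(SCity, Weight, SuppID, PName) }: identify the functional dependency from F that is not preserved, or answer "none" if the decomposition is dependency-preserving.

Weight -> Color

Check Weight → Color: no single fragment contains all of {Weight, Color}, and the restricted closure of {Weight} across the fragments never reaches {Color}.
Weight, Color → SCity is preserved.
Weight, SuppID, PName → SCity is preserved.
SCity → SName is preserved.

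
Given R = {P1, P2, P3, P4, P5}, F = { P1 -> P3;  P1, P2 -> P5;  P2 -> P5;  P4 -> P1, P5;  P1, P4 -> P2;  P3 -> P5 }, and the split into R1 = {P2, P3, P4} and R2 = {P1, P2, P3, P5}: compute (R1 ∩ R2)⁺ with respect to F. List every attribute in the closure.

R1 ∩ R2 = {P2, P3}.
P2 → P5 applies, adding P5
Closure: {P2, P3, P5}.

P2, P3, P5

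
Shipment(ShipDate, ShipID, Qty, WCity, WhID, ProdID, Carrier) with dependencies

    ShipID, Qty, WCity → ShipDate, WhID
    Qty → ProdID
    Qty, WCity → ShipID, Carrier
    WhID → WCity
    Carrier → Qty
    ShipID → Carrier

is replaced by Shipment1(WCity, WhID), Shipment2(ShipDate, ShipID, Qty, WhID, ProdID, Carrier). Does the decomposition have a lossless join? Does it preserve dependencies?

Lossless test: (WhID)⁺ = {WCity, WhID}, which contains all of one fragment — lossless.
Dependency preservation: the restricted closure of {ShipID, Qty, WCity} across the fragments never reaches {ShipDate, WhID}, so ShipID, Qty, WCity → ShipDate, WhID cannot be enforced without a join — not preserved.

lossless but not dependency-preserving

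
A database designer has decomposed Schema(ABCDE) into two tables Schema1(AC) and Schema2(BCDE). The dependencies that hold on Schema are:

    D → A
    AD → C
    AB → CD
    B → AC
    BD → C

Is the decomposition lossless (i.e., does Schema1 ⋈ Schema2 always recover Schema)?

No

Common attributes: Schema1 ∩ Schema2 = {C}.
No dependency enlarges {C}, so (C)⁺ = {C}.
The closure contains neither all of Schema1 = {AC} nor all of Schema2 = {BCDE}, so the common attributes are not a superkey of either fragment. The join is lossy.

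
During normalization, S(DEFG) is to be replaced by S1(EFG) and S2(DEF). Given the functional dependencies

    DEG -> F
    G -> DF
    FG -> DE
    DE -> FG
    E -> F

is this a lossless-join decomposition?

Common attributes: S1 ∩ S2 = {EF}.
No dependency enlarges {EF}, so (EF)⁺ = {EF}.
The closure contains neither all of S1 = {EFG} nor all of S2 = {DEF}, so the common attributes are not a superkey of either fragment. The join is lossy.

No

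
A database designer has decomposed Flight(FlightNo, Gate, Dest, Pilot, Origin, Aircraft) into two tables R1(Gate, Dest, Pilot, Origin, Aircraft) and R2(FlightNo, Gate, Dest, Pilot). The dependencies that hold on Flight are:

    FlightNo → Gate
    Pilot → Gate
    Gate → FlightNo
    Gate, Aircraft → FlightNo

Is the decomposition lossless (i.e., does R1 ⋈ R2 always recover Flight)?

Yes

Common attributes: R1 ∩ R2 = {Gate, Dest, Pilot}.
Closure of {Gate, Dest, Pilot}: Gate → FlightNo applies, adding FlightNo. So (Gate, Dest, Pilot)⁺ = {FlightNo, Gate, Dest, Pilot}.
This closure contains every attribute of R2, so R1 ∩ R2 → R2. The join is lossless.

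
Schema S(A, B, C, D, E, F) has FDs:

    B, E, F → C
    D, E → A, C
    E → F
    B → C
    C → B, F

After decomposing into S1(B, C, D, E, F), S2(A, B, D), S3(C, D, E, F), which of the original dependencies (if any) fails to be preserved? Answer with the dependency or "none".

D, E → A, C

Check D, E → A, C: no single fragment contains all of {A, C, D, E}, and the restricted closure of {D, E} across the fragments never reaches {A, C}.
B, E, F → C is preserved.
E → F is preserved.
B → C is preserved.
C → B, F is preserved.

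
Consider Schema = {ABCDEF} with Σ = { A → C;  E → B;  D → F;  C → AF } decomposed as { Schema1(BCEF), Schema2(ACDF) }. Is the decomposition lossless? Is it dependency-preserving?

Lossless test: (CF)⁺ = {ACF}, which is a superkey of neither fragment — lossy.
Dependency preservation: every FD's attributes lie within a single fragment, so each can be enforced locally — preserved.

lossy but dependency-preserving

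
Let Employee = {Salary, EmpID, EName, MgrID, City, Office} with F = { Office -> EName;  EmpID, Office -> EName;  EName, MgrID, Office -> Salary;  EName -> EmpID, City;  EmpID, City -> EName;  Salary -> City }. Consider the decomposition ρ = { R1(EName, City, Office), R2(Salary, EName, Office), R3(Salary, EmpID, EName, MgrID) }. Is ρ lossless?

Chase test. Columns are Salary, EmpID, EName, MgrID, City, Office; row i has aⱼ where attribute j ∈ Ri, else bᵢⱼ.
Initial tableau (one row per fragment):
  row 1: b11 b12 a3 b14 a5 a6
  row 2: a1 b22 a3 b24 b25 a6
  row 3: a1 a2 a3 a4 b35 b36
Rows 1 and 2 agree on EName; apply EName→EmpID, City and equate their EmpID, City entries.
Rows 1 and 3 agree on EName; apply EName→EmpID, City and equate their EmpID, City entries.
No row becomes fully distinguished — the join is lossy.

No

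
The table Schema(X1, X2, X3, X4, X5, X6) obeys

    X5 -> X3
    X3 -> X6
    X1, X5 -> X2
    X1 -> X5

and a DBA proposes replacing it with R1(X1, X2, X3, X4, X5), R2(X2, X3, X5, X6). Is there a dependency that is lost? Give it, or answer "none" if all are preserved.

X5 → X3 lies within R1.
X3 → X6 lies within R2.
X1, X5 → X2 lies within R1.
X1 → X5 lies within R1.
Every dependency is enforceable on the fragments, so the decomposition is dependency-preserving.

none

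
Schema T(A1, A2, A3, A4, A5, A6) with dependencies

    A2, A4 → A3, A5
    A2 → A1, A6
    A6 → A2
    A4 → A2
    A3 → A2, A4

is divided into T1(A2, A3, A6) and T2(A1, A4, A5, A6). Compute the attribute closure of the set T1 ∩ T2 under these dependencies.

T1 ∩ T2 = {A6}.
A6 → A2 applies, adding A2
A2 → A1, A6 applies, adding A1
Closure: {A1, A2, A6}.

A1, A2, A6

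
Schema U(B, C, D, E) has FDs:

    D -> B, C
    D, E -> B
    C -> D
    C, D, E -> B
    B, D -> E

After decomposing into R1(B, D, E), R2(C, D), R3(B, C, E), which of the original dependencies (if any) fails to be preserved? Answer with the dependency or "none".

D → B, C: restricted closure across fragments reaches B, C.
D, E → B lies within R1.
C → D lies within R2.
C, D, E → B: restricted closure across fragments reaches B.
B, D → E lies within R1.
Every dependency is enforceable on the fragments, so the decomposition is dependency-preserving.

none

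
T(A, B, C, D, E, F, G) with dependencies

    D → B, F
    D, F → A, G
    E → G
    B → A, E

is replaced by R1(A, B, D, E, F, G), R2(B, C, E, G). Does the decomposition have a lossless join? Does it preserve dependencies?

lossy but dependency-preserving

Lossless test: (B, E, G)⁺ = {A, B, E, G}, which is a superkey of neither fragment — lossy.
Dependency preservation: every FD's attributes lie within a single fragment, so each can be enforced locally — preserved.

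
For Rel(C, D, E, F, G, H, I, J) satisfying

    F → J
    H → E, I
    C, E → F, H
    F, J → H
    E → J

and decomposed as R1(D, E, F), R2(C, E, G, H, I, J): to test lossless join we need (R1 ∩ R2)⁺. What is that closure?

R1 ∩ R2 = {E}.
E → J applies, adding J
Closure: {E, J}.

E, J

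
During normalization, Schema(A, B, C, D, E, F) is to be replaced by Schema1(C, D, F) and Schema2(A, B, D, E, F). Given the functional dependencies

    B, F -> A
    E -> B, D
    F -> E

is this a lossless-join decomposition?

Common attributes: Schema1 ∩ Schema2 = {D, F}.
Closure of {D, F}: F → E applies, adding E; E → B, D applies, adding B; B, F → A applies, adding A. So (D, F)⁺ = {A, B, D, E, F}.
This closure contains every attribute of Schema2, so Schema1 ∩ Schema2 → Schema2. The join is lossless.

Yes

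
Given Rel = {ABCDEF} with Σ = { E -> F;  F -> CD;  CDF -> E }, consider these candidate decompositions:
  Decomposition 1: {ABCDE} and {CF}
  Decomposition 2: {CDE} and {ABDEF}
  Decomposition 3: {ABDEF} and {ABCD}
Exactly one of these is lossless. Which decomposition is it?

Decomposition 2

Decomposition 1: common = {C}, closure = {C} → lossy.
Decomposition 2: common = {DE}, closure = {CDEF} → lossless.
Decomposition 3: common = {ABD}, closure = {ABD} → lossy.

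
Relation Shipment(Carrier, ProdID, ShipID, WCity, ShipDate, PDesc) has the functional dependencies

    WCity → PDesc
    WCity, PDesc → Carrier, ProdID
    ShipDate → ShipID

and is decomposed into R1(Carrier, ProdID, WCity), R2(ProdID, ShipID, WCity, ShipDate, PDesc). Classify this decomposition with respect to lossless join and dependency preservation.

lossless and dependency-preserving

Lossless test: (ProdID, WCity)⁺ = {Carrier, ProdID, WCity, PDesc}, which contains all of one fragment — lossless.
Dependency preservation: WCity, PDesc → Carrier, ProdID is not contained in any single fragment, but the restricted closure of its left-hand side across the fragments still reaches the right-hand side; the remaining FDs each lie inside some fragment. All dependencies are preserved.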